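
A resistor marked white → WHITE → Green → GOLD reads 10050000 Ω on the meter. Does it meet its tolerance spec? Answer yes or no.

White → 9 (first significant figure)
White → 9 (second significant figure)
Green → ×10^5 multiplier
Gold → ±5% tolerance
99 × 100000 = 9900000 Ω
Allowed range: 9405000 Ω to 10395000 Ω.
10050000 Ω lies inside that range.

yes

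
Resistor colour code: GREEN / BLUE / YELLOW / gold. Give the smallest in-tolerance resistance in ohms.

Green → 5 (first significant figure)
Blue → 6 (second significant figure)
Yellow → ×10^4 multiplier
Gold → ±5% tolerance
56 × 10000 = 560000 Ω
Smallest = 560000 × (1 − 5/100) = 532000 Ω.

532000 Ω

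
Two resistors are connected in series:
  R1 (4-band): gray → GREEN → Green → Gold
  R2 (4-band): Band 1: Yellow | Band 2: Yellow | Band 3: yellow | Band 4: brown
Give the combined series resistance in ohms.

8940000 Ω

R1: grey, green → 85; green ×10^5 → 8500000 Ω.
R2: yellow, yellow → 44; yellow ×10^4 → 440000 Ω.
Series: 8500000 + 440000 = 8940000 Ω.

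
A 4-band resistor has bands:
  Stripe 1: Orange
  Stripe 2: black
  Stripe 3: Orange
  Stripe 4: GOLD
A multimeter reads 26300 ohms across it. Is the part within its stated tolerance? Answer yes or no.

no

Orange → 3 (first significant figure)
Black → 0 (second significant figure)
Orange → ×10^3 multiplier
Gold → ±5% tolerance
30 × 1000 = 30000 Ω
Allowed range: 28500 Ω to 31500 Ω.
26300 ohms lies outside that range.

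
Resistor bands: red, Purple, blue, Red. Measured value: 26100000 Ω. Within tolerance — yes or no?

no

Red → 2 (first significant figure)
Violet → 7 (second significant figure)
Blue → ×10^6 multiplier
Red → ±2% tolerance
27 × 1000000 = 27000000 Ω
Allowed range: 26460000 Ω to 27540000 Ω.
26100000 Ω lies outside that range.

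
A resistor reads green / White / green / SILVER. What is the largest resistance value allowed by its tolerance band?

6490000 Ω

Green → 5 (first significant figure)
White → 9 (second significant figure)
Green → ×10^5 multiplier
Silver → ±10% tolerance
59 × 100000 = 5900000 Ω
Largest = 5900000 × (1 + 10/100) = 6490000 Ω.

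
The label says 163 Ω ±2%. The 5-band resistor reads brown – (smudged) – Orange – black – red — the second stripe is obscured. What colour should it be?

blue

163 Ω = 163 × 10^0.
The second band gives digit 6 of the significand, and 6 is blue.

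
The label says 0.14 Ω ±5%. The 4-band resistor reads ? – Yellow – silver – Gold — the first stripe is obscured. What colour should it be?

0.14 Ω = 14 × 10^-2.
The first band gives digit 1 of the significand, and 1 is brown.

brown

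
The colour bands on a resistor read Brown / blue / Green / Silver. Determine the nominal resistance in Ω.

Brown → 1 (first significant figure)
Blue → 6 (second significant figure)
Green → ×10^5 multiplier
16 × 100000 = 1600000 Ω

1600000 Ω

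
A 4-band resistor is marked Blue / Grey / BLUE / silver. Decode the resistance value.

68000000 Ω

Blue → 6 (first significant figure)
Grey → 8 (second significant figure)
Blue → ×10^6 multiplier
68 × 1000000 = 68000000 Ω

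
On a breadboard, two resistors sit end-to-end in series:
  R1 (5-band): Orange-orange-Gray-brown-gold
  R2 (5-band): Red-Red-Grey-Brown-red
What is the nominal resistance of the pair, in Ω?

R1: orange, orange, grey → 338; brown ×10 → 3380 Ω.
R2: red, red, grey → 228; brown ×10 → 2280 Ω.
Series: 3380 + 2280 = 5660 Ω.

5660 Ω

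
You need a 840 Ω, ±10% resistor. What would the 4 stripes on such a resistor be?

840 Ω = 84 × 10^1.
8 → grey
4 → yellow
Multiplier 10^1 → brown.
±10% tolerance → silver.

grey, yellow, brown, silver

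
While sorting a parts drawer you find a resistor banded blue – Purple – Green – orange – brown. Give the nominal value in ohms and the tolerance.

Blue → 6 (first significant figure)
Violet → 7 (second significant figure)
Green → 5 (third significant figure)
Orange → ×10^3 multiplier
Brown → ±1% tolerance
675 × 1000 = 675000 Ω

675000 Ω ±1%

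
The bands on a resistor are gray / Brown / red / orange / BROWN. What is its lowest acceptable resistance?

803880 Ω

Grey → 8 (first significant figure)
Brown → 1 (second significant figure)
Red → 2 (third significant figure)
Orange → ×10^3 multiplier
Brown → ±1% tolerance
812 × 1000 = 812000 Ω
Lowest = 812000 × (1 − 1/100) = 803880 Ω.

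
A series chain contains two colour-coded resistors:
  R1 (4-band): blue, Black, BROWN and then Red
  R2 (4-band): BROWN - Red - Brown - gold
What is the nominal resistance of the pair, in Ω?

R1: blue, black → 60; brown ×10 → 600 Ω.
R2: brown, red → 12; brown ×10 → 120 Ω.
Series: 600 + 120 = 720 Ω.

720 Ω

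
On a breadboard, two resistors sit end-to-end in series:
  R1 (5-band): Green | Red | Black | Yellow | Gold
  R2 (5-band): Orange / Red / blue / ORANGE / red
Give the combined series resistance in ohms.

5526000 Ω

R1: green, red, black → 520; yellow ×10^4 → 5200000 Ω.
R2: orange, red, blue → 326; orange ×10^3 → 326000 Ω.
Series: 5200000 + 326000 = 5526000 Ω.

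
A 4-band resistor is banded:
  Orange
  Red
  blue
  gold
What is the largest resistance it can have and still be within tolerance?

Orange → 3 (first significant figure)
Red → 2 (second significant figure)
Blue → ×10^6 multiplier
Gold → ±5% tolerance
32 × 1000000 = 32000000 Ω
Largest = 32000000 × (1 + 5/100) = 33600000 Ω.

33600000 Ω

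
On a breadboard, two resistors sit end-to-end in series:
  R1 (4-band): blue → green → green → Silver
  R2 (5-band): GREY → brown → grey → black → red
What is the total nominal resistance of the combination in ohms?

6500818 Ω

R1: blue, green → 65; green ×10^5 → 6500000 Ω.
R2: grey, brown, grey → 818; black ×1 → 818 Ω.
Series: 6500000 + 818 = 6500818 Ω.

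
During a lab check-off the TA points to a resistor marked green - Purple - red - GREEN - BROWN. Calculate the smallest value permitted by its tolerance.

56628000 Ω

Green → 5 (first significant figure)
Violet → 7 (second significant figure)
Red → 2 (third significant figure)
Green → ×10^5 multiplier
Brown → ±1% tolerance
572 × 100000 = 57200000 Ω
Smallest = 57200000 × (1 − 1/100) = 56628000 Ω.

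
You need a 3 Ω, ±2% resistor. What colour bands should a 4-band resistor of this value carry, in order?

3 Ω = 30 × 10^-1.
3 → orange
0 → black
Multiplier 10^-1 → gold.
±2% tolerance → red.

orange, black, gold, red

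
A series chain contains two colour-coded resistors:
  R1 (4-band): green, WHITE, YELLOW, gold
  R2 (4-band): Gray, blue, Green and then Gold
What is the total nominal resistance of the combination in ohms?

R1: green, white → 59; yellow ×10^4 → 590000 Ω.
R2: grey, blue → 86; green ×10^5 → 8600000 Ω.
Series: 590000 + 8600000 = 9190000 Ω.

9190000 Ω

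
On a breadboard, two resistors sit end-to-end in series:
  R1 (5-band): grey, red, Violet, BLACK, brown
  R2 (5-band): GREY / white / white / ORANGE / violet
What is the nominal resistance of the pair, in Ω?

899827 Ω

R1: grey, red, violet → 827; black ×1 → 827 Ω.
R2: grey, white, white → 899; orange ×10^3 → 899000 Ω.
Series: 827 + 899000 = 899827 Ω.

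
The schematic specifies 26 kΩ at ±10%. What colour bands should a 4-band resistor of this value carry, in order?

red, blue, orange, silver

26000 Ω = 26 × 10^3.
2 → red
6 → blue
Multiplier 10^3 → orange.
±10% tolerance → silver.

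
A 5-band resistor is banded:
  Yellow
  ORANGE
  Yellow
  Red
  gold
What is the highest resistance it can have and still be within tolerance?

45570 Ω

Yellow → 4 (first significant figure)
Orange → 3 (second significant figure)
Yellow → 4 (third significant figure)
Red → ×10^2 multiplier
Gold → ±5% tolerance
434 × 100 = 43400 Ω
Highest = 43400 × (1 + 5/100) = 45570 Ω.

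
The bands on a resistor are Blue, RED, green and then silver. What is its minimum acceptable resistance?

Blue → 6 (first significant figure)
Red → 2 (second significant figure)
Green → ×10^5 multiplier
Silver → ±10% tolerance
62 × 100000 = 6200000 Ω
Minimum = 6200000 × (1 − 10/100) = 5580000 Ω.

5580000 Ω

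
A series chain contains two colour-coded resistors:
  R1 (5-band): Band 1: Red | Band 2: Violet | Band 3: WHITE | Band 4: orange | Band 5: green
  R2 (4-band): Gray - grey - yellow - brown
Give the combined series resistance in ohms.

R1: red, violet, white → 279; orange ×10^3 → 279000 Ω.
R2: grey, grey → 88; yellow ×10^4 → 880000 Ω.
Series: 279000 + 880000 = 1159000 Ω.

1159000 Ω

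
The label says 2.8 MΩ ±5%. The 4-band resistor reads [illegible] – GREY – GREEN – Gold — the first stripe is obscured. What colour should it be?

red

2800000 Ω = 28 × 10^5.
The first band gives digit 2 of the significand, and 2 is red.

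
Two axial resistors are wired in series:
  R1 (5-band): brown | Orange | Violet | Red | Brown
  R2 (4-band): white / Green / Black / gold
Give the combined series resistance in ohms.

13795 Ω

R1: brown, orange, violet → 137; red ×10^2 → 13700 Ω.
R2: white, green → 95; black ×1 → 95 Ω.
Series: 13700 + 95 = 13795 Ω.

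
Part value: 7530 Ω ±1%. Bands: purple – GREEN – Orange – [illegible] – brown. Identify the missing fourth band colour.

7530 Ω = 753 × 10^1.
The fourth band is the multiplier, 10^1, which is brown.

brown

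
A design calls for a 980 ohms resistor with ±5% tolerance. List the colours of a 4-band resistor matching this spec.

white, grey, brown, gold

980 Ω = 98 × 10^1.
9 → white
8 → grey
Multiplier 10^1 → brown.
±5% tolerance → gold.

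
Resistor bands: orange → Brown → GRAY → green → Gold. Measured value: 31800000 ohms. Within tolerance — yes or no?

yes

Orange → 3 (first significant figure)
Brown → 1 (second significant figure)
Grey → 8 (third significant figure)
Green → ×10^5 multiplier
Gold → ±5% tolerance
318 × 100000 = 31800000 Ω
Allowed range: 30210000 Ω to 33390000 Ω.
31800000 ohms lies inside that range.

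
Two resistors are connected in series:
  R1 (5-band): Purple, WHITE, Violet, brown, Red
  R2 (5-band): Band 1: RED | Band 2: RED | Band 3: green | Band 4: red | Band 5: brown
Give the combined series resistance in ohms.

R1: violet, white, violet → 797; brown ×10 → 7970 Ω.
R2: red, red, green → 225; red ×10^2 → 22500 Ω.
Series: 7970 + 22500 = 30470 Ω.

30470 Ω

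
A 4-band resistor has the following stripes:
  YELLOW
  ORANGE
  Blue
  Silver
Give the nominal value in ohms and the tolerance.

Yellow → 4 (first significant figure)
Orange → 3 (second significant figure)
Blue → ×10^6 multiplier
Silver → ±10% tolerance
43 × 1000000 = 43000000 Ω

43000000 Ω ±10%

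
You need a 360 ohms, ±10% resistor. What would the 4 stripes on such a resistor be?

orange, blue, brown, silver

360 Ω = 36 × 10^1.
3 → orange
6 → blue
Multiplier 10^1 → brown.
±10% tolerance → silver.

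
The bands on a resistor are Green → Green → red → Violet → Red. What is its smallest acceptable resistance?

5409600000 Ω

Green → 5 (first significant figure)
Green → 5 (second significant figure)
Red → 2 (third significant figure)
Violet → ×10^7 multiplier
Red → ±2% tolerance
552 × 10000000 = 5520000000 Ω
Smallest = 5520000000 × (1 − 2/100) = 5409600000 Ω.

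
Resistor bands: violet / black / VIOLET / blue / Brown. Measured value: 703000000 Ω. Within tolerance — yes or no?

yes

Violet → 7 (first significant figure)
Black → 0 (second significant figure)
Violet → 7 (third significant figure)
Blue → ×10^6 multiplier
Brown → ±1% tolerance
707 × 1000000 = 707000000 Ω
Allowed range: 699930000 Ω to 714070000 Ω.
703000000 Ω lies inside that range.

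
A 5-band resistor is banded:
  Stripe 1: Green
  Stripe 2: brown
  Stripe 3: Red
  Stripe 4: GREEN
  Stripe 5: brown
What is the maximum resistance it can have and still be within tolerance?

51712000 Ω

Green → 5 (first significant figure)
Brown → 1 (second significant figure)
Red → 2 (third significant figure)
Green → ×10^5 multiplier
Brown → ±1% tolerance
512 × 100000 = 51200000 Ω
Maximum = 51200000 × (1 + 1/100) = 51712000 Ω.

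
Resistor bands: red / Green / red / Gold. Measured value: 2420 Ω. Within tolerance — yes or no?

Red → 2 (first significant figure)
Green → 5 (second significant figure)
Red → ×10^2 multiplier
Gold → ±5% tolerance
25 × 100 = 2500 Ω
Allowed range: 2375 Ω to 2625 Ω.
2420 Ω lies inside that range.

yes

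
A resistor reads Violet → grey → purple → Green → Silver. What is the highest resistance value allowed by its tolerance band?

Violet → 7 (first significant figure)
Grey → 8 (second significant figure)
Violet → 7 (third significant figure)
Green → ×10^5 multiplier
Silver → ±10% tolerance
787 × 100000 = 78700000 Ω
Highest = 78700000 × (1 + 10/100) = 86570000 Ω.

86570000 Ω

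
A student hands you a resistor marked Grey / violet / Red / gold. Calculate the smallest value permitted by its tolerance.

Grey → 8 (first significant figure)
Violet → 7 (second significant figure)
Red → ×10^2 multiplier
Gold → ±5% tolerance
87 × 100 = 8700 Ω
Smallest = 8700 × (1 − 5/100) = 8265 Ω.

8265 Ω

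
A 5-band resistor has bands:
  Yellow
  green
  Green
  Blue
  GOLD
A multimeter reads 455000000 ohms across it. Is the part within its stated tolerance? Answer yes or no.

Yellow → 4 (first significant figure)
Green → 5 (second significant figure)
Green → 5 (third significant figure)
Blue → ×10^6 multiplier
Gold → ±5% tolerance
455 × 1000000 = 455000000 Ω
Allowed range: 432250000 Ω to 477750000 Ω.
455000000 ohms lies inside that range.

yes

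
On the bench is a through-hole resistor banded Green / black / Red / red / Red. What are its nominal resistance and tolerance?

50200 Ω ±2%

Green → 5 (first significant figure)
Black → 0 (second significant figure)
Red → 2 (third significant figure)
Red → ×10^2 multiplier
Red → ±2% tolerance
502 × 100 = 50200 Ω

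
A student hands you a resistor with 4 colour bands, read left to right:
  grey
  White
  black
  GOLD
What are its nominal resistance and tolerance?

Grey → 8 (first significant figure)
White → 9 (second significant figure)
Black → ×1 multiplier
Gold → ±5% tolerance
89 × 1 = 89 Ω

89 Ω ±5%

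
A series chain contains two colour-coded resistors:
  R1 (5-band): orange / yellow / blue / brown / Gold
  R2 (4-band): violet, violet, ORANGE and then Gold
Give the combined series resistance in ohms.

R1: orange, yellow, blue → 346; brown ×10 → 3460 Ω.
R2: violet, violet → 77; orange ×10^3 → 77000 Ω.
Series: 3460 + 77000 = 80460 Ω.

80460 Ω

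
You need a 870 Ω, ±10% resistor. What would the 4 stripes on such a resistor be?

870 Ω = 87 × 10^1.
8 → grey
7 → violet
Multiplier 10^1 → brown.
±10% tolerance → silver.

grey, violet, brown, silver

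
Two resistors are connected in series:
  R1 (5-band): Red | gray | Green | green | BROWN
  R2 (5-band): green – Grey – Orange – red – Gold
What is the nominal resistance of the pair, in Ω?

28558300 Ω

R1: red, grey, green → 285; green ×10^5 → 28500000 Ω.
R2: green, grey, orange → 583; red ×10^2 → 58300 Ω.
Series: 28500000 + 58300 = 28558300 Ω.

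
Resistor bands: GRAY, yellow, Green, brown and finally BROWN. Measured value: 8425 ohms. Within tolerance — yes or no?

yes

Grey → 8 (first significant figure)
Yellow → 4 (second significant figure)
Green → 5 (third significant figure)
Brown → ×10 multiplier
Brown → ±1% tolerance
845 × 10 = 8450 Ω
Allowed range: 8365.5 Ω to 8534.5 Ω.
8425 ohms lies inside that range.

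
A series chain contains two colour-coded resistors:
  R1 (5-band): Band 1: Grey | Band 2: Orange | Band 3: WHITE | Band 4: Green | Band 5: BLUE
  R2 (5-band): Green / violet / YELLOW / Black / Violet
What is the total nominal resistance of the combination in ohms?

R1: grey, orange, white → 839; green ×10^5 → 83900000 Ω.
R2: green, violet, yellow → 574; black ×1 → 574 Ω.
Series: 83900000 + 574 = 83900574 Ω.

83900574 Ω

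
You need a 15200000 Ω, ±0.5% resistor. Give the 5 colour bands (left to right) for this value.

brown, green, red, green, green

15200000 Ω = 152 × 10^5.
1 → brown
5 → green
2 → red
Multiplier 10^5 → green.
±0.5% tolerance → green.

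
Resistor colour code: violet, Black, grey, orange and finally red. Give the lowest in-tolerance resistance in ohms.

Violet → 7 (first significant figure)
Black → 0 (second significant figure)
Grey → 8 (third significant figure)
Orange → ×10^3 multiplier
Red → ±2% tolerance
708 × 1000 = 708000 Ω
Lowest = 708000 × (1 − 2/100) = 693840 Ω.

693840 Ω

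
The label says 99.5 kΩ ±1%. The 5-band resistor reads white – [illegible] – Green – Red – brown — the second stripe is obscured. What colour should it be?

white

99500 Ω = 995 × 10^2.
The second band gives digit 9 of the significand, and 9 is white.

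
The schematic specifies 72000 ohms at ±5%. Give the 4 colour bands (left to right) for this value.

72000 Ω = 72 × 10^3.
7 → violet
2 → red
Multiplier 10^3 → orange.
±5% tolerance → gold.

violet, red, orange, gold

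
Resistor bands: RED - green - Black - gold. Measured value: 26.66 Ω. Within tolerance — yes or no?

no

Red → 2 (first significant figure)
Green → 5 (second significant figure)
Black → ×1 multiplier
Gold → ±5% tolerance
25 × 1 = 25 Ω
Allowed range: 23.75 Ω to 26.25 Ω.
26.66 Ω lies outside that range.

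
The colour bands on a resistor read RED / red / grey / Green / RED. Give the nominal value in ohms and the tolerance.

22800000 Ω ±2%

Red → 2 (first significant figure)
Red → 2 (second significant figure)
Grey → 8 (third significant figure)
Green → ×10^5 multiplier
Red → ±2% tolerance
228 × 100000 = 22800000 Ω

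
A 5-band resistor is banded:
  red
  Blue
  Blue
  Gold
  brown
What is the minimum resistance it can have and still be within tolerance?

Red → 2 (first significant figure)
Blue → 6 (second significant figure)
Blue → 6 (third significant figure)
Gold → ×0.1 multiplier
Brown → ±1% tolerance
266 × 0.1 = 26.6 Ω
Minimum = 26.6 × (1 − 1/100) = 26.334 Ω.

26.334 Ω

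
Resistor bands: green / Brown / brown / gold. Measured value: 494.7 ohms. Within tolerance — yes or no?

yes

Green → 5 (first significant figure)
Brown → 1 (second significant figure)
Brown → ×10 multiplier
Gold → ±5% tolerance
51 × 10 = 510 Ω
Allowed range: 484.5 Ω to 535.5 Ω.
494.7 ohms lies inside that range.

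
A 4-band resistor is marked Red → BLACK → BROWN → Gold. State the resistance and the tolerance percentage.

200 Ω ±5%

Red → 2 (first significant figure)
Black → 0 (second significant figure)
Brown → ×10 multiplier
Gold → ±5% tolerance
20 × 10 = 200 Ω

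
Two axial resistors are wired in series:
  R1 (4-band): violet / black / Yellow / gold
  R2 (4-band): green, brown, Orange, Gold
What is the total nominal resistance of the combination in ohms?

751000 Ω

R1: violet, black → 70; yellow ×10^4 → 700000 Ω.
R2: green, brown → 51; orange ×10^3 → 51000 Ω.
Series: 700000 + 51000 = 751000 Ω.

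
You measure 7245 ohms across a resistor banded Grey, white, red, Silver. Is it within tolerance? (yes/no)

Grey → 8 (first significant figure)
White → 9 (second significant figure)
Red → ×10^2 multiplier
Silver → ±10% tolerance
89 × 100 = 8900 Ω
Allowed range: 8010 Ω to 9790 Ω.
7245 ohms lies outside that range.

no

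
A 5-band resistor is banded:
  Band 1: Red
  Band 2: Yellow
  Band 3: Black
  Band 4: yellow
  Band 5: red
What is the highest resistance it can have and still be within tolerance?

2448000 Ω

Red → 2 (first significant figure)
Yellow → 4 (second significant figure)
Black → 0 (third significant figure)
Yellow → ×10^4 multiplier
Red → ±2% tolerance
240 × 10000 = 2400000 Ω
Highest = 2400000 × (1 + 2/100) = 2448000 Ω.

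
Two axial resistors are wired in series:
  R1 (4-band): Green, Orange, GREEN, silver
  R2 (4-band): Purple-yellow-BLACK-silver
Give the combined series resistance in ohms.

5300074 Ω

R1: green, orange → 53; green ×10^5 → 5300000 Ω.
R2: violet, yellow → 74; black ×1 → 74 Ω.
Series: 5300000 + 74 = 5300074 Ω.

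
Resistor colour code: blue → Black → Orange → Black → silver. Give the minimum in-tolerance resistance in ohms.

542.7 Ω

Blue → 6 (first significant figure)
Black → 0 (second significant figure)
Orange → 3 (third significant figure)
Black → ×1 multiplier
Silver → ±10% tolerance
603 × 1 = 603 Ω
Minimum = 603 × (1 − 10/100) = 542.7 Ω.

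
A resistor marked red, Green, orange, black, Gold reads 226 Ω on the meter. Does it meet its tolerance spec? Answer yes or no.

Red → 2 (first significant figure)
Green → 5 (second significant figure)
Orange → 3 (third significant figure)
Black → ×1 multiplier
Gold → ±5% tolerance
253 × 1 = 253 Ω
Allowed range: 240.35 Ω to 265.65 Ω.
226 Ω lies outside that range.

no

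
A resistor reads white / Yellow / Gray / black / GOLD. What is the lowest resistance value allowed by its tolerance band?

White → 9 (first significant figure)
Yellow → 4 (second significant figure)
Grey → 8 (third significant figure)
Black → ×1 multiplier
Gold → ±5% tolerance
948 × 1 = 948 Ω
Lowest = 948 × (1 − 5/100) = 900.6 Ω.

900.6 Ω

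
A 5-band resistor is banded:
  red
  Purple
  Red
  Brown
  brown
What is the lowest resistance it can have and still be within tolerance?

Red → 2 (first significant figure)
Violet → 7 (second significant figure)
Red → 2 (third significant figure)
Brown → ×10 multiplier
Brown → ±1% tolerance
272 × 10 = 2720 Ω
Lowest = 2720 × (1 − 1/100) = 2692.8 Ω.

2692.8 Ω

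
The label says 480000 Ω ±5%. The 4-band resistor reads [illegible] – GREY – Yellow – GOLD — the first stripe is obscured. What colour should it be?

yellow

480000 Ω = 48 × 10^4.
The first band gives digit 4 of the significand, and 4 is yellow.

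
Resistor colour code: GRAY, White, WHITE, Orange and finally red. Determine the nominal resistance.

899000 Ω

Grey → 8 (first significant figure)
White → 9 (second significant figure)
White → 9 (third significant figure)
Orange → ×10^3 multiplier
899 × 1000 = 899000 Ω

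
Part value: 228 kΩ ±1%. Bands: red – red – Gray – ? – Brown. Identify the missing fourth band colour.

228000 Ω = 228 × 10^3.
The fourth band is the multiplier, 10^3, which is orange.

orange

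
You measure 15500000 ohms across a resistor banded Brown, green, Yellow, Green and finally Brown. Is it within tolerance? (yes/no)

Brown → 1 (first significant figure)
Green → 5 (second significant figure)
Yellow → 4 (third significant figure)
Green → ×10^5 multiplier
Brown → ±1% tolerance
154 × 100000 = 15400000 Ω
Allowed range: 15246000 Ω to 15554000 Ω.
15500000 ohms lies inside that range.

yes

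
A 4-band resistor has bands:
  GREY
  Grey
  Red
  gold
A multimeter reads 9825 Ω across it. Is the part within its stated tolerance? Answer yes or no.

no

Grey → 8 (first significant figure)
Grey → 8 (second significant figure)
Red → ×10^2 multiplier
Gold → ±5% tolerance
88 × 100 = 8800 Ω
Allowed range: 8360 Ω to 9240 Ω.
9825 Ω lies outside that range.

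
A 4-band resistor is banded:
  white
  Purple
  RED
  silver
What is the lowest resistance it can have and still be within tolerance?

8730 Ω

White → 9 (first significant figure)
Violet → 7 (second significant figure)
Red → ×10^2 multiplier
Silver → ±10% tolerance
97 × 100 = 9700 Ω
Lowest = 9700 × (1 − 10/100) = 8730 Ω.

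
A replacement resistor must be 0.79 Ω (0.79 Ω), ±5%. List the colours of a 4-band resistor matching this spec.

0.79 Ω = 79 × 10^-2.
7 → violet
9 → white
Multiplier 10^-2 → silver.
±5% tolerance → gold.

violet, white, silver, gold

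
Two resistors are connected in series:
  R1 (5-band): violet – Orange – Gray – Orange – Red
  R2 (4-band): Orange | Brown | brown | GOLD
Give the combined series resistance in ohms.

R1: violet, orange, grey → 738; orange ×10^3 → 738000 Ω.
R2: orange, brown → 31; brown ×10 → 310 Ω.
Series: 738000 + 310 = 738310 Ω.

738310 Ω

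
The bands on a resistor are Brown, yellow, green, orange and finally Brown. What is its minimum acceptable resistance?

143550 Ω

Brown → 1 (first significant figure)
Yellow → 4 (second significant figure)
Green → 5 (third significant figure)
Orange → ×10^3 multiplier
Brown → ±1% tolerance
145 × 1000 = 145000 Ω
Minimum = 145000 × (1 − 1/100) = 143550 Ω.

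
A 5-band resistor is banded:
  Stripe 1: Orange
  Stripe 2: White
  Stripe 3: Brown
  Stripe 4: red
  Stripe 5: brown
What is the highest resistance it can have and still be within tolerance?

39491 Ω

Orange → 3 (first significant figure)
White → 9 (second significant figure)
Brown → 1 (third significant figure)
Red → ×10^2 multiplier
Brown → ±1% tolerance
391 × 100 = 39100 Ω
Highest = 39100 × (1 + 1/100) = 39491 Ω.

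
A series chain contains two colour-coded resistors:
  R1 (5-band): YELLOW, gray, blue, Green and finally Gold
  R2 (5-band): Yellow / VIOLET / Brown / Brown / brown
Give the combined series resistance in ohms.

48604710 Ω

R1: yellow, grey, blue → 486; green ×10^5 → 48600000 Ω.
R2: yellow, violet, brown → 471; brown ×10 → 4710 Ω.
Series: 48600000 + 4710 = 48604710 Ω.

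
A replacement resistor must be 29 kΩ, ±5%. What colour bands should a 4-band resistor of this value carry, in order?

red, white, orange, gold

29000 Ω = 29 × 10^3.
2 → red
9 → white
Multiplier 10^3 → orange.
±5% tolerance → gold.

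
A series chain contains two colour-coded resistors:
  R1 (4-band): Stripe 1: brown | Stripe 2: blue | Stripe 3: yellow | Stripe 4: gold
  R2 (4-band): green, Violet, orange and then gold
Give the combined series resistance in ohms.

R1: brown, blue → 16; yellow ×10^4 → 160000 Ω.
R2: green, violet → 57; orange ×10^3 → 57000 Ω.
Series: 160000 + 57000 = 217000 Ω.

217000 Ω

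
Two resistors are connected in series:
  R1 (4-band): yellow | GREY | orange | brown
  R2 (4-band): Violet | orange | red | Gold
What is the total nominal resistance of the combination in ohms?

55300 Ω

R1: yellow, grey → 48; orange ×10^3 → 48000 Ω.
R2: violet, orange → 73; red ×10^2 → 7300 Ω.
Series: 48000 + 7300 = 55300 Ω.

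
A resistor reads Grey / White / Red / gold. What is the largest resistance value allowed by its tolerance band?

Grey → 8 (first significant figure)
White → 9 (second significant figure)
Red → ×10^2 multiplier
Gold → ±5% tolerance
89 × 100 = 8900 Ω
Largest = 8900 × (1 + 5/100) = 9345 Ω.

9345 Ω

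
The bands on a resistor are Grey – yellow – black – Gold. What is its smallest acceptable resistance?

79.8 Ω

Grey → 8 (first significant figure)
Yellow → 4 (second significant figure)
Black → ×1 multiplier
Gold → ±5% tolerance
84 × 1 = 84 Ω
Smallest = 84 × (1 − 5/100) = 79.8 Ω.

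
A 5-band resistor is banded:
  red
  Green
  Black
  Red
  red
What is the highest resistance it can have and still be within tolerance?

25500 Ω

Red → 2 (first significant figure)
Green → 5 (second significant figure)
Black → 0 (third significant figure)
Red → ×10^2 multiplier
Red → ±2% tolerance
250 × 100 = 25000 Ω
Highest = 25000 × (1 + 2/100) = 25500 Ω.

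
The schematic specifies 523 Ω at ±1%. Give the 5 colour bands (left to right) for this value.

523 Ω = 523 × 10^0.
5 → green
2 → red
3 → orange
Multiplier 10^0 → black.
±1% tolerance → brown.

green, red, orange, black, brown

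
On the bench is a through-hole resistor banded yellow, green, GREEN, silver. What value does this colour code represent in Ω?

4500000 Ω

Yellow → 4 (first significant figure)
Green → 5 (second significant figure)
Green → ×10^5 multiplier
45 × 100000 = 4500000 Ω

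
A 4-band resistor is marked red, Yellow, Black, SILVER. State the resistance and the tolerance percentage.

Red → 2 (first significant figure)
Yellow → 4 (second significant figure)
Black → ×1 multiplier
Silver → ±10% tolerance
24 × 1 = 24 Ω

24 Ω ±10%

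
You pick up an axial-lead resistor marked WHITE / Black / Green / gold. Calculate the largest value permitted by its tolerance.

White → 9 (first significant figure)
Black → 0 (second significant figure)
Green → ×10^5 multiplier
Gold → ±5% tolerance
90 × 100000 = 9000000 Ω
Largest = 9000000 × (1 + 5/100) = 9450000 Ω.

9450000 Ω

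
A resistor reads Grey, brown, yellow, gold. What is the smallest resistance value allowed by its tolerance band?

769500 Ω

Grey → 8 (first significant figure)
Brown → 1 (second significant figure)
Yellow → ×10^4 multiplier
Gold → ±5% tolerance
81 × 10000 = 810000 Ω
Smallest = 810000 × (1 − 5/100) = 769500 Ω.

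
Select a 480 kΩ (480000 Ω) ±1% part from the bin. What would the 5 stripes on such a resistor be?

480000 Ω = 480 × 10^3.
4 → yellow
8 → grey
0 → black
Multiplier 10^3 → orange.
±1% tolerance → brown.

yellow, grey, black, orange, brown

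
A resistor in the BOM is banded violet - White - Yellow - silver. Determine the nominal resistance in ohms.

790000 Ω

Violet → 7 (first significant figure)
White → 9 (second significant figure)
Yellow → ×10^4 multiplier
79 × 10000 = 790000 Ω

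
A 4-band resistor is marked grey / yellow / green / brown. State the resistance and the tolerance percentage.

Grey → 8 (first significant figure)
Yellow → 4 (second significant figure)
Green → ×10^5 multiplier
Brown → ±1% tolerance
84 × 100000 = 8400000 Ω

8400000 Ω ±1%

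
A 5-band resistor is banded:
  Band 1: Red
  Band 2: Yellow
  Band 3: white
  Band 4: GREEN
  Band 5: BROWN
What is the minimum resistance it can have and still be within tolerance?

24651000 Ω

Red → 2 (first significant figure)
Yellow → 4 (second significant figure)
White → 9 (third significant figure)
Green → ×10^5 multiplier
Brown → ±1% tolerance
249 × 100000 = 24900000 Ω
Minimum = 24900000 × (1 − 1/100) = 24651000 Ω.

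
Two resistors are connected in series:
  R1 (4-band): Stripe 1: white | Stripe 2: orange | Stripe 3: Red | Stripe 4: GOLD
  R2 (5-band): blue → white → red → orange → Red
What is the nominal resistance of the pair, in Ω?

R1: white, orange → 93; red ×10^2 → 9300 Ω.
R2: blue, white, red → 692; orange ×10^3 → 692000 Ω.
Series: 9300 + 692000 = 701300 Ω.

701300 Ω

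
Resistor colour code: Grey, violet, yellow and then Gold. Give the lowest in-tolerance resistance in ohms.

Grey → 8 (first significant figure)
Violet → 7 (second significant figure)
Yellow → ×10^4 multiplier
Gold → ±5% tolerance
87 × 10000 = 870000 Ω
Lowest = 870000 × (1 − 5/100) = 826500 Ω.

826500 Ω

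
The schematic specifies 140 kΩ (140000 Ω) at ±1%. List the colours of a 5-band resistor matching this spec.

brown, yellow, black, orange, brown

140000 Ω = 140 × 10^3.
1 → brown
4 → yellow
0 → black
Multiplier 10^3 → orange.
±1% tolerance → brown.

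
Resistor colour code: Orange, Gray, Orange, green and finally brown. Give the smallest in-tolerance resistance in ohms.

Orange → 3 (first significant figure)
Grey → 8 (second significant figure)
Orange → 3 (third significant figure)
Green → ×10^5 multiplier
Brown → ±1% tolerance
383 × 100000 = 38300000 Ω
Smallest = 38300000 × (1 − 1/100) = 37917000 Ω.

37917000 Ω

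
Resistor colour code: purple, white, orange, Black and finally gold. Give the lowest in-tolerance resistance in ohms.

753.35 Ω

Violet → 7 (first significant figure)
White → 9 (second significant figure)
Orange → 3 (third significant figure)
Black → ×1 multiplier
Gold → ±5% tolerance
793 × 1 = 793 Ω
Lowest = 793 × (1 − 5/100) = 753.35 Ω.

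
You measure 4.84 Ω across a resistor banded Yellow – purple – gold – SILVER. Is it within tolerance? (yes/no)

Yellow → 4 (first significant figure)
Violet → 7 (second significant figure)
Gold → ×0.1 multiplier
Silver → ±10% tolerance
47 × 0.1 = 4.7 Ω
Allowed range: 4.23 Ω to 5.17 Ω.
4.84 Ω lies inside that range.

yes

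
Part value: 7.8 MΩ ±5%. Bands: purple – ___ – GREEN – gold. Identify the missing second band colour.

7800000 Ω = 78 × 10^5.
The second band gives digit 8 of the significand, and 8 is grey.

grey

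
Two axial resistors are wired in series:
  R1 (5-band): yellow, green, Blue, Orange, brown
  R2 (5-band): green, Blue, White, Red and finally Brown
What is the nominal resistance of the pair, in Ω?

R1: yellow, green, blue → 456; orange ×10^3 → 456000 Ω.
R2: green, blue, white → 569; red ×10^2 → 56900 Ω.
Series: 456000 + 56900 = 512900 Ω.

512900 Ω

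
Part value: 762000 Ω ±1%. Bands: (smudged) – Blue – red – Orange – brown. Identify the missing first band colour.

violet

762000 Ω = 762 × 10^3.
The first band gives digit 7 of the significand, and 7 is violet.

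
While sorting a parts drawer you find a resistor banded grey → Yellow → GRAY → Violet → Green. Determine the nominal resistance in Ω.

8480000000 Ω

Grey → 8 (first significant figure)
Yellow → 4 (second significant figure)
Grey → 8 (third significant figure)
Violet → ×10^7 multiplier
848 × 10000000 = 8480000000 Ω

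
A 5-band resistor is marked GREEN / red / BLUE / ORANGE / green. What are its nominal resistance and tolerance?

526000 Ω ±0.5%

Green → 5 (first significant figure)
Red → 2 (second significant figure)
Blue → 6 (third significant figure)
Orange → ×10^3 multiplier
Green → ±0.5% tolerance
526 × 1000 = 526000 Ω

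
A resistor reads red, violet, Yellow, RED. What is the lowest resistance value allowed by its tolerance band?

264600 Ω

Red → 2 (first significant figure)
Violet → 7 (second significant figure)
Yellow → ×10^4 multiplier
Red → ±2% tolerance
27 × 10000 = 270000 Ω
Lowest = 270000 × (1 − 2/100) = 264600 Ω.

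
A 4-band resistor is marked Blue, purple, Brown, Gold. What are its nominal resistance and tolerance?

670 Ω ±5%

Blue → 6 (first significant figure)
Violet → 7 (second significant figure)
Brown → ×10 multiplier
Gold → ±5% tolerance
67 × 10 = 670 Ω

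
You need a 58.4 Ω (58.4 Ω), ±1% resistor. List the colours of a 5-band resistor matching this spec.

green, grey, yellow, gold, brown

58.4 Ω = 584 × 10^-1.
5 → green
8 → grey
4 → yellow
Multiplier 10^-1 → gold.
±1% tolerance → brown.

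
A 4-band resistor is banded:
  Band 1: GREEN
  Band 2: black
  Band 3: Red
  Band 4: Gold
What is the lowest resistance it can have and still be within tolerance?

Green → 5 (first significant figure)
Black → 0 (second significant figure)
Red → ×10^2 multiplier
Gold → ±5% tolerance
50 × 100 = 5000 Ω
Lowest = 5000 × (1 − 5/100) = 4750 Ω.

4750 Ω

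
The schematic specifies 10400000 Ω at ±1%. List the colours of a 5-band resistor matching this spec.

brown, black, yellow, green, brown

10400000 Ω = 104 × 10^5.
1 → brown
0 → black
4 → yellow
Multiplier 10^5 → green.
±1% tolerance → brown.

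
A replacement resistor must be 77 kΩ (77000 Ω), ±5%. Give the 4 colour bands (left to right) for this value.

77000 Ω = 77 × 10^3.
7 → violet
7 → violet
Multiplier 10^3 → orange.
±5% tolerance → gold.

violet, violet, orange, gold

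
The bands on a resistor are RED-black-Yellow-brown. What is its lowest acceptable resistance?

198000 Ω

Red → 2 (first significant figure)
Black → 0 (second significant figure)
Yellow → ×10^4 multiplier
Brown → ±1% tolerance
20 × 10000 = 200000 Ω
Lowest = 200000 × (1 − 1/100) = 198000 Ω.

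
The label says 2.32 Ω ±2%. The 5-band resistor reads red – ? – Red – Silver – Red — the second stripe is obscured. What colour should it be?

orange

2.32 Ω = 232 × 10^-2.
The second band gives digit 3 of the significand, and 3 is orange.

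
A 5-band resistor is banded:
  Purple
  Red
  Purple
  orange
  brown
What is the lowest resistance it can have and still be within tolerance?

719730 Ω

Violet → 7 (first significant figure)
Red → 2 (second significant figure)
Violet → 7 (third significant figure)
Orange → ×10^3 multiplier
Brown → ±1% tolerance
727 × 1000 = 727000 Ω
Lowest = 727000 × (1 − 1/100) = 719730 Ω.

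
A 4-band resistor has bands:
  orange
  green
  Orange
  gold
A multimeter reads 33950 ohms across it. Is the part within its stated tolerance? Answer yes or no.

yes

Orange → 3 (first significant figure)
Green → 5 (second significant figure)
Orange → ×10^3 multiplier
Gold → ±5% tolerance
35 × 1000 = 35000 Ω
Allowed range: 33250 Ω to 36750 Ω.
33950 ohms lies inside that range.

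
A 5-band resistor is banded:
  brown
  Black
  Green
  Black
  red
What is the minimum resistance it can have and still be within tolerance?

102.9 Ω

Brown → 1 (first significant figure)
Black → 0 (second significant figure)
Green → 5 (third significant figure)
Black → ×1 multiplier
Red → ±2% tolerance
105 × 1 = 105 Ω
Minimum = 105 × (1 − 2/100) = 102.9 Ω.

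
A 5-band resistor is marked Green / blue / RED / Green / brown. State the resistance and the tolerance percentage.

Green → 5 (first significant figure)
Blue → 6 (second significant figure)
Red → 2 (third significant figure)
Green → ×10^5 multiplier
Brown → ±1% tolerance
562 × 100000 = 56200000 Ω

56200000 Ω ±1%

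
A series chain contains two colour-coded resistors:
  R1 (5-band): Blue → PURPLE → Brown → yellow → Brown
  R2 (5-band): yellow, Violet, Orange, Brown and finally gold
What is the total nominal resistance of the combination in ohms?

R1: blue, violet, brown → 671; yellow ×10^4 → 6710000 Ω.
R2: yellow, violet, orange → 473; brown ×10 → 4730 Ω.
Series: 6710000 + 4730 = 6714730 Ω.

6714730 Ω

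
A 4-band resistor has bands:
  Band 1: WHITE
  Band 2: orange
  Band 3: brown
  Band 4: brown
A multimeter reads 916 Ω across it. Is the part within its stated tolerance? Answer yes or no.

no

White → 9 (first significant figure)
Orange → 3 (second significant figure)
Brown → ×10 multiplier
Brown → ±1% tolerance
93 × 10 = 930 Ω
Allowed range: 920.7 Ω to 939.3 Ω.
916 Ω lies outside that range.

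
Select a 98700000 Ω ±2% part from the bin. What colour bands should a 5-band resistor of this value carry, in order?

98700000 Ω = 987 × 10^5.
9 → white
8 → grey
7 → violet
Multiplier 10^5 → green.
±2% tolerance → red.

white, grey, violet, green, red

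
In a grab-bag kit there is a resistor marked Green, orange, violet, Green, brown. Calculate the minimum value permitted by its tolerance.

53163000 Ω

Green → 5 (first significant figure)
Orange → 3 (second significant figure)
Violet → 7 (third significant figure)
Green → ×10^5 multiplier
Brown → ±1% tolerance
537 × 100000 = 53700000 Ω
Minimum = 53700000 × (1 − 1/100) = 53163000 Ω.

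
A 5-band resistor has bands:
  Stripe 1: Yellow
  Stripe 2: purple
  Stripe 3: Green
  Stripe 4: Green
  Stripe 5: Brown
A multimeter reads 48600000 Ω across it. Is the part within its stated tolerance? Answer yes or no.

Yellow → 4 (first significant figure)
Violet → 7 (second significant figure)
Green → 5 (third significant figure)
Green → ×10^5 multiplier
Brown → ±1% tolerance
475 × 100000 = 47500000 Ω
Allowed range: 47025000 Ω to 47975000 Ω.
48600000 Ω lies outside that range.

no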